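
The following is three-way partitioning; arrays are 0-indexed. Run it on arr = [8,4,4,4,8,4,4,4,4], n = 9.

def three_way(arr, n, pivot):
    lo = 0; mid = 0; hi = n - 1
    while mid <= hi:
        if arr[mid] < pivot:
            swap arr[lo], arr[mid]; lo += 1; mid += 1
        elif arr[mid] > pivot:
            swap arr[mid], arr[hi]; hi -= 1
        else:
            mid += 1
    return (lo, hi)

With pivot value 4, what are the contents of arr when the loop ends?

[4,4,4,4,4,4,4,8,8]

lo=0 mid=0 hi=8
8>4: swap(0,8), hi=7 ⇒ [4,4,4,4,8,4,4,4,8]
4=4: mid=1
4=4: mid=2
4=4: mid=3
4=4: mid=4
8>4: swap(4,7), hi=6 ⇒ [4,4,4,4,4,4,4,8,8]
4=4: mid=5
4=4: mid=6
4=4: mid=7
done. lo=0 hi=6; arr=[4,4,4,4,4,4,4,8,8]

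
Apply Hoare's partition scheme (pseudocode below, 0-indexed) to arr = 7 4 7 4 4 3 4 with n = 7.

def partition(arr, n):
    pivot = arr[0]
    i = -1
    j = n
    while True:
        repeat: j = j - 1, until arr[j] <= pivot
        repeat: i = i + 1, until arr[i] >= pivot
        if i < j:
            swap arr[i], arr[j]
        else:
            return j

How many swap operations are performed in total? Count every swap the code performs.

2

pivot=7
j stops at 6 (4), i stops at 0 (7); swap ⇒ 4 4 7 4 4 3 7
j stops at 5 (3), i stops at 2 (7); swap ⇒ 4 4 3 4 4 7 7
j stops at 4, i stops at 5; i≥j ⇒ return 4. arr=4 4 3 4 4 7 7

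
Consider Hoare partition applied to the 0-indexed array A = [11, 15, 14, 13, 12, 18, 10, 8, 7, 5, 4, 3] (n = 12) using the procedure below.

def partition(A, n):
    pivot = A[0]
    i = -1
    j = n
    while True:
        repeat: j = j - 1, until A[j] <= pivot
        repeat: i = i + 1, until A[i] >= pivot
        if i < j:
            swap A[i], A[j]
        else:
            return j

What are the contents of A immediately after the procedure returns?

pivot=11
j stops at 11 (3), i stops at 0 (11); swap ⇒ [3, 15, 14, 13, 12, 18, 10, 8, 7, 5, 4, 11]
j stops at 10 (4), i stops at 1 (15); swap ⇒ [3, 4, 14, 13, 12, 18, 10, 8, 7, 5, 15, 11]
j stops at 9 (5), i stops at 2 (14); swap ⇒ [3, 4, 5, 13, 12, 18, 10, 8, 7, 14, 15, 11]
j stops at 8 (7), i stops at 3 (13); swap ⇒ [3, 4, 5, 7, 12, 18, 10, 8, 13, 14, 15, 11]
j stops at 7 (8), i stops at 4 (12); swap ⇒ [3, 4, 5, 7, 8, 18, 10, 12, 13, 14, 15, 11]
j stops at 6 (10), i stops at 5 (18); swap ⇒ [3, 4, 5, 7, 8, 10, 18, 12, 13, 14, 15, 11]
j stops at 5, i stops at 6; i≥j ⇒ return 5. A=[3, 4, 5, 7, 8, 10, 18, 12, 13, 14, 15, 11]

[3, 4, 5, 7, 8, 10, 18, 12, 13, 14, 15, 11]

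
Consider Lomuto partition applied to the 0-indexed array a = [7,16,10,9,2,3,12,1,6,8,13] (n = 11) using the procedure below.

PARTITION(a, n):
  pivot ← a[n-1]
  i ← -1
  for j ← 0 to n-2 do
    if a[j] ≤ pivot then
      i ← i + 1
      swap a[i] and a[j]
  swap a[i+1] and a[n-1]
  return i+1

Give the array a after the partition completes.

[7,10,9,2,3,12,1,6,8,13,16]

pivot=13, i=-1
j=0: 7≤13, i=0, swap(0,0) ⇒ [7,16,10,9,2,3,12,1,6,8,13]
j=1: 16>13, skip
j=2: 10≤13, i=1, swap(1,2) ⇒ [7,10,16,9,2,3,12,1,6,8,13]
j=3: 9≤13, i=2, swap(2,3) ⇒ [7,10,9,16,2,3,12,1,6,8,13]
j=4: 2≤13, i=3, swap(3,4) ⇒ [7,10,9,2,16,3,12,1,6,8,13]
j=5: 3≤13, i=4, swap(4,5) ⇒ [7,10,9,2,3,16,12,1,6,8,13]
j=6: 12≤13, i=5, swap(5,6) ⇒ [7,10,9,2,3,12,16,1,6,8,13]
j=7: 1≤13, i=6, swap(6,7) ⇒ [7,10,9,2,3,12,1,16,6,8,13]
j=8: 6≤13, i=7, swap(7,8) ⇒ [7,10,9,2,3,12,1,6,16,8,13]
j=9: 8≤13, i=8, swap(8,9) ⇒ [7,10,9,2,3,12,1,6,8,16,13]
swap(9,10) ⇒ [7,10,9,2,3,12,1,6,8,13,16]; return 9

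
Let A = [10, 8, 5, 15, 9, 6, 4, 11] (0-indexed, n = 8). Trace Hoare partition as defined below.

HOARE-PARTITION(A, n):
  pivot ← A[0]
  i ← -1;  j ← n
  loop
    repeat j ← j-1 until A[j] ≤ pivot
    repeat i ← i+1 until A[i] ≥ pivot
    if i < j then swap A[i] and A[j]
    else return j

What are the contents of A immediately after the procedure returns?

pivot = A[0] = 10; i = -1, j = 8
j→6 (A[6]=4≤10), i→0 (A[0]=10≥10); i<j, swap → [4, 8, 5, 15, 9, 6, 10, 11]
j→5 (A[5]=6≤10), i→3 (A[3]=15≥10); i<j, swap → [4, 8, 5, 6, 9, 15, 10, 11]
j→4, i→5; i≥j, return j=4. A = [4, 8, 5, 6, 9, 15, 10, 11]

[4, 8, 5, 6, 9, 15, 10, 11]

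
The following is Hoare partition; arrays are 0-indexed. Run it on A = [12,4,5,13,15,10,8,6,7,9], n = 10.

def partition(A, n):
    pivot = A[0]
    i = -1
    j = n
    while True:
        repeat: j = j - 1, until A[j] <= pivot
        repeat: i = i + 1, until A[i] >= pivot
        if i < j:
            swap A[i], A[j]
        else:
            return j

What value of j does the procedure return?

pivot = A[0] = 12; i = -1, j = 10
j→9 (A[9]=9≤12), i→0 (A[0]=12≥12); i<j, swap → [9,4,5,13,15,10,8,6,7,12]
j→8 (A[8]=7≤12), i→3 (A[3]=13≥12); i<j, swap → [9,4,5,7,15,10,8,6,13,12]
j→7 (A[7]=6≤12), i→4 (A[4]=15≥12); i<j, swap → [9,4,5,7,6,10,8,15,13,12]
j→6, i→7; i≥j, return j=6. A = [9,4,5,7,6,10,8,15,13,12]

6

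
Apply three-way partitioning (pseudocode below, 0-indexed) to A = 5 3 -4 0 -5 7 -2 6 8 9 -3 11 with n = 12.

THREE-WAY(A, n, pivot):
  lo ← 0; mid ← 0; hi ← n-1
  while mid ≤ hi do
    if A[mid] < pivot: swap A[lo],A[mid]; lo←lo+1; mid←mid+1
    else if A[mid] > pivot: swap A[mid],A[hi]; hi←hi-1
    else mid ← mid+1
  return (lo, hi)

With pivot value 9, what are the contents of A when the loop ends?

lo=0 mid=0 hi=11
5<9: swap(0,0), lo=1 mid=1 ⇒ 5 3 -4 0 -5 7 -2 6 8 9 -3 11
3<9: swap(1,1), lo=2 mid=2 ⇒ 5 3 -4 0 -5 7 -2 6 8 9 -3 11
-4<9: swap(2,2), lo=3 mid=3 ⇒ 5 3 -4 0 -5 7 -2 6 8 9 -3 11
0<9: swap(3,3), lo=4 mid=4 ⇒ 5 3 -4 0 -5 7 -2 6 8 9 -3 11
-5<9: swap(4,4), lo=5 mid=5 ⇒ 5 3 -4 0 -5 7 -2 6 8 9 -3 11
7<9: swap(5,5), lo=6 mid=6 ⇒ 5 3 -4 0 -5 7 -2 6 8 9 -3 11
-2<9: swap(6,6), lo=7 mid=7 ⇒ 5 3 -4 0 -5 7 -2 6 8 9 -3 11
6<9: swap(7,7), lo=8 mid=8 ⇒ 5 3 -4 0 -5 7 -2 6 8 9 -3 11
8<9: swap(8,8), lo=9 mid=9 ⇒ 5 3 -4 0 -5 7 -2 6 8 9 -3 11
9=9: mid=10
-3<9: swap(9,10), lo=10 mid=11 ⇒ 5 3 -4 0 -5 7 -2 6 8 -3 9 11
11>9: swap(11,11), hi=10 ⇒ 5 3 -4 0 -5 7 -2 6 8 -3 9 11
done. lo=10 hi=10; A=5 3 -4 0 -5 7 -2 6 8 -3 9 11

5 3 -4 0 -5 7 -2 6 8 -3 9 11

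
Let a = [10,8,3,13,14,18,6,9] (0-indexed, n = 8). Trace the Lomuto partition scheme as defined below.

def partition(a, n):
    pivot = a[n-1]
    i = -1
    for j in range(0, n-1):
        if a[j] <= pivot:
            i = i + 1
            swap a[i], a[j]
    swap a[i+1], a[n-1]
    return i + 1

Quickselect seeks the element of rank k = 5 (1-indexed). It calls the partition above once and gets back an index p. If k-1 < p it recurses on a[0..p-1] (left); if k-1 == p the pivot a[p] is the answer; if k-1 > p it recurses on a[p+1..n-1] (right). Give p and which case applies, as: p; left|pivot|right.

3; right

pivot=9, i=-1
j=0: 10>9, skip
j=1: 8≤9, i=0, swap(0,1) ⇒ [8,10,3,13,14,18,6,9]
j=2: 3≤9, i=1, swap(1,2) ⇒ [8,3,10,13,14,18,6,9]
j=3: 13>9, skip
j=4: 14>9, skip
j=5: 18>9, skip
j=6: 6≤9, i=2, swap(2,6) ⇒ [8,3,6,13,14,18,10,9]
swap(3,7) ⇒ [8,3,6,9,14,18,10,13]; return 3
p = 3; k-1 = 4 > 3 ⇒ right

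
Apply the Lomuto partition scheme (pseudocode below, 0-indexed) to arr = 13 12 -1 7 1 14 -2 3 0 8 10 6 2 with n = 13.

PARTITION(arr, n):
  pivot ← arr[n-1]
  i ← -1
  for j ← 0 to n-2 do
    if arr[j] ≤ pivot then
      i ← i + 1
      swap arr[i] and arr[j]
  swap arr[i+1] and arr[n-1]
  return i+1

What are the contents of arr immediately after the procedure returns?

pivot=2, i=-1
j=0: 13>2, skip
j=1: 12>2, skip
j=2: -1≤2, i=0, swap(0,2) ⇒ -1 12 13 7 1 14 -2 3 0 8 10 6 2
j=3: 7>2, skip
j=4: 1≤2, i=1, swap(1,4) ⇒ -1 1 13 7 12 14 -2 3 0 8 10 6 2
j=5: 14>2, skip
j=6: -2≤2, i=2, swap(2,6) ⇒ -1 1 -2 7 12 14 13 3 0 8 10 6 2
j=7: 3>2, skip
j=8: 0≤2, i=3, swap(3,8) ⇒ -1 1 -2 0 12 14 13 3 7 8 10 6 2
j=9: 8>2, skip
j=10: 10>2, skip
j=11: 6>2, skip
swap(4,12) ⇒ -1 1 -2 0 2 14 13 3 7 8 10 6 12; return 4

-1 1 -2 0 2 14 13 3 7 8 10 6 12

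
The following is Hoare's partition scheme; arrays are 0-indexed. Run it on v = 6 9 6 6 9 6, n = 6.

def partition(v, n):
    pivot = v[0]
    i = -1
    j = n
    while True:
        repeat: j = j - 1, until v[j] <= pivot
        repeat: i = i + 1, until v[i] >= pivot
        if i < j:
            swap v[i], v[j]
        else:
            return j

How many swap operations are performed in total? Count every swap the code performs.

2

pivot=6
j stops at 5 (6), i stops at 0 (6); swap ⇒ 6 9 6 6 9 6
j stops at 3 (6), i stops at 1 (9); swap ⇒ 6 6 6 9 9 6
j stops at 2, i stops at 2; i≥j ⇒ return 2. v=6 6 6 9 9 6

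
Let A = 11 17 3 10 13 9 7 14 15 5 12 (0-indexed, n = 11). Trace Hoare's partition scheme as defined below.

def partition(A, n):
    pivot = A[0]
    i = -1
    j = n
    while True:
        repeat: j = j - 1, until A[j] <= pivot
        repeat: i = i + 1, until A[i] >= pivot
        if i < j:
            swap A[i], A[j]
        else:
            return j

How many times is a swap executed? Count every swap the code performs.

3

pivot=11
j stops at 9 (5), i stops at 0 (11); swap ⇒ 5 17 3 10 13 9 7 14 15 11 12
j stops at 6 (7), i stops at 1 (17); swap ⇒ 5 7 3 10 13 9 17 14 15 11 12
j stops at 5 (9), i stops at 4 (13); swap ⇒ 5 7 3 10 9 13 17 14 15 11 12
j stops at 4, i stops at 5; i≥j ⇒ return 4. A=5 7 3 10 9 13 17 14 15 11 12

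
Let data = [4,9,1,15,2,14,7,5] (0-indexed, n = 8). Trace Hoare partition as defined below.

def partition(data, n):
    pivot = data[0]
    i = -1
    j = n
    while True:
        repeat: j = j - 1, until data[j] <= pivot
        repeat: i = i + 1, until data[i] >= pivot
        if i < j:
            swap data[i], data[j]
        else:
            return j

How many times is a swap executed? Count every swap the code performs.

pivot=4
j stops at 4 (2), i stops at 0 (4); swap ⇒ [2,9,1,15,4,14,7,5]
j stops at 2 (1), i stops at 1 (9); swap ⇒ [2,1,9,15,4,14,7,5]
j stops at 1, i stops at 2; i≥j ⇒ return 1. data=[2,1,9,15,4,14,7,5]

2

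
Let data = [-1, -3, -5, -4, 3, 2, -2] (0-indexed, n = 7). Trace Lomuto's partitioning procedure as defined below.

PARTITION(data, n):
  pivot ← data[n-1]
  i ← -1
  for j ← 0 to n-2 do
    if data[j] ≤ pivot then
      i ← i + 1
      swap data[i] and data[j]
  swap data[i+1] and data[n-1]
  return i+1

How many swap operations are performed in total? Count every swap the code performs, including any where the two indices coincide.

4

pivot=-2, i=-1
j=0: -1>-2, skip
j=1: -3≤-2, i=0, swap(0,1) ⇒ [-3, -1, -5, -4, 3, 2, -2]
j=2: -5≤-2, i=1, swap(1,2) ⇒ [-3, -5, -1, -4, 3, 2, -2]
j=3: -4≤-2, i=2, swap(2,3) ⇒ [-3, -5, -4, -1, 3, 2, -2]
j=4: 3>-2, skip
j=5: 2>-2, skip
swap(3,6) ⇒ [-3, -5, -4, -2, 3, 2, -1]; return 3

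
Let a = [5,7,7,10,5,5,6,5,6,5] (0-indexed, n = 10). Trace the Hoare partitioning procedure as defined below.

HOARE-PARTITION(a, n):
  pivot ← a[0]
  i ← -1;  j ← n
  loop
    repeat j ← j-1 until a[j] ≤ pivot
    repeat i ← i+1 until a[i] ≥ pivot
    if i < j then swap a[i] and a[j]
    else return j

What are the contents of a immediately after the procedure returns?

pivot = a[0] = 5; i = -1, j = 10
j→9 (a[9]=5≤5), i→0 (a[0]=5≥5); i<j, swap → [5,7,7,10,5,5,6,5,6,5]
j→7 (a[7]=5≤5), i→1 (a[1]=7≥5); i<j, swap → [5,5,7,10,5,5,6,7,6,5]
j→5 (a[5]=5≤5), i→2 (a[2]=7≥5); i<j, swap → [5,5,5,10,5,7,6,7,6,5]
j→4 (a[4]=5≤5), i→3 (a[3]=10≥5); i<j, swap → [5,5,5,5,10,7,6,7,6,5]
j→3, i→4; i≥j, return j=3. a = [5,5,5,5,10,7,6,7,6,5]

[5,5,5,5,10,7,6,7,6,5]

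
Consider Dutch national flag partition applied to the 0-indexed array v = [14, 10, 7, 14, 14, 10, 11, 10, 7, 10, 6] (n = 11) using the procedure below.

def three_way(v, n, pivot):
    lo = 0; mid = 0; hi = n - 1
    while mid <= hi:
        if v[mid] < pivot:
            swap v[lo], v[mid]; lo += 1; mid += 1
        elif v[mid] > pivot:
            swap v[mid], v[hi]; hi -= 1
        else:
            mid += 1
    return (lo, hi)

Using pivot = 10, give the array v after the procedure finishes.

lo=0 mid=0 hi=10
14>10: swap(0,10), hi=9 ⇒ [6, 10, 7, 14, 14, 10, 11, 10, 7, 10, 14]
6<10: swap(0,0), lo=1 mid=1 ⇒ [6, 10, 7, 14, 14, 10, 11, 10, 7, 10, 14]
10=10: mid=2
7<10: swap(1,2), lo=2 mid=3 ⇒ [6, 7, 10, 14, 14, 10, 11, 10, 7, 10, 14]
14>10: swap(3,9), hi=8 ⇒ [6, 7, 10, 10, 14, 10, 11, 10, 7, 14, 14]
10=10: mid=4
14>10: swap(4,8), hi=7 ⇒ [6, 7, 10, 10, 7, 10, 11, 10, 14, 14, 14]
7<10: swap(2,4), lo=3 mid=5 ⇒ [6, 7, 7, 10, 10, 10, 11, 10, 14, 14, 14]
10=10: mid=6
11>10: swap(6,7), hi=6 ⇒ [6, 7, 7, 10, 10, 10, 10, 11, 14, 14, 14]
10=10: mid=7
done. lo=3 hi=6; v=[6, 7, 7, 10, 10, 10, 10, 11, 14, 14, 14]

[6, 7, 7, 10, 10, 10, 10, 11, 14, 14, 14]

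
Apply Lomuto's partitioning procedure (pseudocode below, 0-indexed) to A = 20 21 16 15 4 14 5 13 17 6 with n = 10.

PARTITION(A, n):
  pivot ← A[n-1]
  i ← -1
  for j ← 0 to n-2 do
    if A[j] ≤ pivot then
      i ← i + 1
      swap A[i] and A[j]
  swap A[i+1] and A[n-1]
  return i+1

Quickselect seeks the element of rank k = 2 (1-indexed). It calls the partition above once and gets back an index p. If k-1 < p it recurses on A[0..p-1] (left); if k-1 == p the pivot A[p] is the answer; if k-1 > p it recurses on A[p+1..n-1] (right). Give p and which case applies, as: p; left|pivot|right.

2; left

pivot=6, i=-1
j=0: 20>6, skip
j=1: 21>6, skip
j=2: 16>6, skip
j=3: 15>6, skip
j=4: 4≤6, i=0, swap(0,4) ⇒ 4 21 16 15 20 14 5 13 17 6
j=5: 14>6, skip
j=6: 5≤6, i=1, swap(1,6) ⇒ 4 5 16 15 20 14 21 13 17 6
j=7: 13>6, skip
j=8: 17>6, skip
swap(2,9) ⇒ 4 5 6 15 20 14 21 13 17 16; return 2
p = 2; k-1 = 1 < 2 ⇒ left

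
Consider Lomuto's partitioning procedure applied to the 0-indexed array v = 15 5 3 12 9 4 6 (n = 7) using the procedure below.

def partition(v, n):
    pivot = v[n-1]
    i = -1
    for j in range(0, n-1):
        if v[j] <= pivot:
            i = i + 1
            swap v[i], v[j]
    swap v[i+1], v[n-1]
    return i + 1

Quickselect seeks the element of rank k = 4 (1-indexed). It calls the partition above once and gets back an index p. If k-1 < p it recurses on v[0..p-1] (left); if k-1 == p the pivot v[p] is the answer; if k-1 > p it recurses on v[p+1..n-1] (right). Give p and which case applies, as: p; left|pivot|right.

pivot=6, i=-1
j=0: 15>6, skip
j=1: 5≤6, i=0, swap(0,1) ⇒ 5 15 3 12 9 4 6
j=2: 3≤6, i=1, swap(1,2) ⇒ 5 3 15 12 9 4 6
j=3: 12>6, skip
j=4: 9>6, skip
j=5: 4≤6, i=2, swap(2,5) ⇒ 5 3 4 12 9 15 6
swap(3,6) ⇒ 5 3 4 6 9 15 12; return 3
p = 3; k-1 = 3 == 3 ⇒ pivot

3; pivot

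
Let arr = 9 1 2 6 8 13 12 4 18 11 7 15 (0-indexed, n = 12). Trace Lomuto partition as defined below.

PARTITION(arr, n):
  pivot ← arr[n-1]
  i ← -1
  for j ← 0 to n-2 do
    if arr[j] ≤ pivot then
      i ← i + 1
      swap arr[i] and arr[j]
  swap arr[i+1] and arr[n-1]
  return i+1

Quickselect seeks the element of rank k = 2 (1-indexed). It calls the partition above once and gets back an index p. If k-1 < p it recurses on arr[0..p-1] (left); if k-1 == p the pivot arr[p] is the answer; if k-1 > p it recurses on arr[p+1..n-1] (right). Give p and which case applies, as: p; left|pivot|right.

pivot=15, i=-1
j=0: 9≤15, i=0, swap(0,0) ⇒ 9 1 2 6 8 13 12 4 18 11 7 15
j=1: 1≤15, i=1, swap(1,1) ⇒ 9 1 2 6 8 13 12 4 18 11 7 15
j=2: 2≤15, i=2, swap(2,2) ⇒ 9 1 2 6 8 13 12 4 18 11 7 15
j=3: 6≤15, i=3, swap(3,3) ⇒ 9 1 2 6 8 13 12 4 18 11 7 15
j=4: 8≤15, i=4, swap(4,4) ⇒ 9 1 2 6 8 13 12 4 18 11 7 15
j=5: 13≤15, i=5, swap(5,5) ⇒ 9 1 2 6 8 13 12 4 18 11 7 15
j=6: 12≤15, i=6, swap(6,6) ⇒ 9 1 2 6 8 13 12 4 18 11 7 15
j=7: 4≤15, i=7, swap(7,7) ⇒ 9 1 2 6 8 13 12 4 18 11 7 15
j=8: 18>15, skip
j=9: 11≤15, i=8, swap(8,9) ⇒ 9 1 2 6 8 13 12 4 11 18 7 15
j=10: 7≤15, i=9, swap(9,10) ⇒ 9 1 2 6 8 13 12 4 11 7 18 15
swap(10,11) ⇒ 9 1 2 6 8 13 12 4 11 7 15 18; return 10
p = 10; k-1 = 1 < 10 ⇒ left

10; left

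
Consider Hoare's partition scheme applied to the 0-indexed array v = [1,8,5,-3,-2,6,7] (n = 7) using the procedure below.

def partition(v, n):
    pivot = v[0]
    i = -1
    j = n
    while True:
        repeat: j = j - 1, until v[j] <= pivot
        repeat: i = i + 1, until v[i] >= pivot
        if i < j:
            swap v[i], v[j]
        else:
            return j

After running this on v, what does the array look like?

[-2,-3,5,8,1,6,7]

pivot=1
j stops at 4 (-2), i stops at 0 (1); swap ⇒ [-2,8,5,-3,1,6,7]
j stops at 3 (-3), i stops at 1 (8); swap ⇒ [-2,-3,5,8,1,6,7]
j stops at 1, i stops at 2; i≥j ⇒ return 1. v=[-2,-3,5,8,1,6,7]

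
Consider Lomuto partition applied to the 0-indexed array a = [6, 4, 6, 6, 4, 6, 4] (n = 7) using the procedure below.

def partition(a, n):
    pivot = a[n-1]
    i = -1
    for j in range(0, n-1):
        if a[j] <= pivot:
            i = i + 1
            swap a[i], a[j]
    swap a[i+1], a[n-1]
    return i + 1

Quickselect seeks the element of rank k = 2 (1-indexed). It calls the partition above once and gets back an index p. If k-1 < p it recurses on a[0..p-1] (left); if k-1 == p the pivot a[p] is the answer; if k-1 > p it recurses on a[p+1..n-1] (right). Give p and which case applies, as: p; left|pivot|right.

2; left

pivot = a[6] = 4; i = -1
j=0: a[0]=6 > 4 → no swap
j=1: a[1]=4 ≤ 4 → i=0, swap a[0],a[1] → [4, 6, 6, 6, 4, 6, 4]
j=2: a[2]=6 > 4 → no swap
j=3: a[3]=6 > 4 → no swap
j=4: a[4]=4 ≤ 4 → i=1, swap a[1],a[4] → [4, 4, 6, 6, 6, 6, 4]
j=5: a[5]=6 > 4 → no swap
final swap a[2],a[6] → [4, 4, 4, 6, 6, 6, 6]; return 2
p = 2; k-1 = 1 < 2 ⇒ left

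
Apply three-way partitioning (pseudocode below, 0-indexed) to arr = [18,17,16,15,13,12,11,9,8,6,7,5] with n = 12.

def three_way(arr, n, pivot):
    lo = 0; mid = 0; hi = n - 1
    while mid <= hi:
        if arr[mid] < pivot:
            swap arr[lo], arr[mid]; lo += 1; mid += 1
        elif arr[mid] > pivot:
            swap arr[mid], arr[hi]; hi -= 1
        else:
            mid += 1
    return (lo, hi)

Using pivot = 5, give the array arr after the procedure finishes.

[5,16,15,13,12,11,9,8,6,7,17,18]

lo=0 mid=0 hi=11
18>5: swap(0,11), hi=10 ⇒ [5,17,16,15,13,12,11,9,8,6,7,18]
5=5: mid=1
17>5: swap(1,10), hi=9 ⇒ [5,7,16,15,13,12,11,9,8,6,17,18]
7>5: swap(1,9), hi=8 ⇒ [5,6,16,15,13,12,11,9,8,7,17,18]
6>5: swap(1,8), hi=7 ⇒ [5,8,16,15,13,12,11,9,6,7,17,18]
8>5: swap(1,7), hi=6 ⇒ [5,9,16,15,13,12,11,8,6,7,17,18]
9>5: swap(1,6), hi=5 ⇒ [5,11,16,15,13,12,9,8,6,7,17,18]
11>5: swap(1,5), hi=4 ⇒ [5,12,16,15,13,11,9,8,6,7,17,18]
12>5: swap(1,4), hi=3 ⇒ [5,13,16,15,12,11,9,8,6,7,17,18]
13>5: swap(1,3), hi=2 ⇒ [5,15,16,13,12,11,9,8,6,7,17,18]
15>5: swap(1,2), hi=1 ⇒ [5,16,15,13,12,11,9,8,6,7,17,18]
16>5: swap(1,1), hi=0 ⇒ [5,16,15,13,12,11,9,8,6,7,17,18]
done. lo=0 hi=0; arr=[5,16,15,13,12,11,9,8,6,7,17,18]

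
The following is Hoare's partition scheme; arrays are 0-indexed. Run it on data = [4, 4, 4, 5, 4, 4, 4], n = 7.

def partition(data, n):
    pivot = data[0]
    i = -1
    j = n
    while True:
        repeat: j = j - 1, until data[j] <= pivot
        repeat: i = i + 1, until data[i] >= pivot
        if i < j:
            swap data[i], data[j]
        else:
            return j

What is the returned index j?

2

pivot = data[0] = 4; i = -1, j = 7
j→6 (data[6]=4≤4), i→0 (data[0]=4≥4); i<j, swap → [4, 4, 4, 5, 4, 4, 4]
j→5 (data[5]=4≤4), i→1 (data[1]=4≥4); i<j, swap → [4, 4, 4, 5, 4, 4, 4]
j→4 (data[4]=4≤4), i→2 (data[2]=4≥4); i<j, swap → [4, 4, 4, 5, 4, 4, 4]
j→2, i→3; i≥j, return j=2. data = [4, 4, 4, 5, 4, 4, 4]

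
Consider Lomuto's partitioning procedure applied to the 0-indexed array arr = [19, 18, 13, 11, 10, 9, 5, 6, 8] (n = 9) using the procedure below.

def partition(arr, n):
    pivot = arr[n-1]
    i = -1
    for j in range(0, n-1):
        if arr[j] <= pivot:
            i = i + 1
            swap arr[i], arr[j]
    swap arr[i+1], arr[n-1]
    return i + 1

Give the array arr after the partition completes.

pivot=8, i=-1
j=0: 19>8, skip
j=1: 18>8, skip
j=2: 13>8, skip
j=3: 11>8, skip
j=4: 10>8, skip
j=5: 9>8, skip
j=6: 5≤8, i=0, swap(0,6) ⇒ [5, 18, 13, 11, 10, 9, 19, 6, 8]
j=7: 6≤8, i=1, swap(1,7) ⇒ [5, 6, 13, 11, 10, 9, 19, 18, 8]
swap(2,8) ⇒ [5, 6, 8, 11, 10, 9, 19, 18, 13]; return 2

[5, 6, 8, 11, 10, 9, 19, 18, 13]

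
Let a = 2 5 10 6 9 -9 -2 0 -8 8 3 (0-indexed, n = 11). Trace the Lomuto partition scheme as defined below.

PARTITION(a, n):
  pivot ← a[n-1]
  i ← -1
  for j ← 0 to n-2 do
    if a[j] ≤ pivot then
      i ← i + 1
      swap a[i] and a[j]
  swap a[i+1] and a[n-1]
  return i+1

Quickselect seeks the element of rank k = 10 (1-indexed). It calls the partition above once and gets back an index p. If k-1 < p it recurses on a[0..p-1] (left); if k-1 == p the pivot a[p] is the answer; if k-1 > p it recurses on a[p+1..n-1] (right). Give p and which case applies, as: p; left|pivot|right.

pivot = a[10] = 3; i = -1
j=0: a[0]=2 ≤ 3 → i=0, swap a[0],a[0] (no change) → 2 5 10 6 9 -9 -2 0 -8 8 3
j=1: a[1]=5 > 3 → no swap
j=2: a[2]=10 > 3 → no swap
j=3: a[3]=6 > 3 → no swap
j=4: a[4]=9 > 3 → no swap
j=5: a[5]=-9 ≤ 3 → i=1, swap a[1],a[5] → 2 -9 10 6 9 5 -2 0 -8 8 3
j=6: a[6]=-2 ≤ 3 → i=2, swap a[2],a[6] → 2 -9 -2 6 9 5 10 0 -8 8 3
j=7: a[7]=0 ≤ 3 → i=3, swap a[3],a[7] → 2 -9 -2 0 9 5 10 6 -8 8 3
j=8: a[8]=-8 ≤ 3 → i=4, swap a[4],a[8] → 2 -9 -2 0 -8 5 10 6 9 8 3
j=9: a[9]=8 > 3 → no swap
final swap a[5],a[10] → 2 -9 -2 0 -8 3 10 6 9 8 5; return 5
p = 5; k-1 = 9 > 5 ⇒ right

5; right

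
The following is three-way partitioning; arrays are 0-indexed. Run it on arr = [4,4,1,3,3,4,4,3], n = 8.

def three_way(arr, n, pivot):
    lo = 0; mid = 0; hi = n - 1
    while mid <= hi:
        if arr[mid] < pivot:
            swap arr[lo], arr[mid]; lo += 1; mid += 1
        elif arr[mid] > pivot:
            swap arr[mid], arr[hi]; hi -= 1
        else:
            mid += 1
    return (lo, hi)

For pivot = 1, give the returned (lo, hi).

pivot = 1; lo=0, mid=0, hi=7
arr[mid]=4>1: swap arr[0],arr[7]; hi=6 → [3,4,1,3,3,4,4,4]
arr[mid]=3>1: swap arr[0],arr[6]; hi=5 → [4,4,1,3,3,4,3,4]
arr[mid]=4>1: swap arr[0],arr[5]; hi=4 → [4,4,1,3,3,4,3,4]
arr[mid]=4>1: swap arr[0],arr[4]; hi=3 → [3,4,1,3,4,4,3,4]
arr[mid]=3>1: swap arr[0],arr[3]; hi=2 → [3,4,1,3,4,4,3,4]
arr[mid]=3>1: swap arr[0],arr[2]; hi=1 → [1,4,3,3,4,4,3,4]
arr[mid]=1=1: mid=1
arr[mid]=4>1: swap arr[1],arr[1]; hi=0 → [1,4,3,3,4,4,3,4]
end: lo=0, hi=0; arr = [1,4,3,3,4,4,3,4]

(0, 0)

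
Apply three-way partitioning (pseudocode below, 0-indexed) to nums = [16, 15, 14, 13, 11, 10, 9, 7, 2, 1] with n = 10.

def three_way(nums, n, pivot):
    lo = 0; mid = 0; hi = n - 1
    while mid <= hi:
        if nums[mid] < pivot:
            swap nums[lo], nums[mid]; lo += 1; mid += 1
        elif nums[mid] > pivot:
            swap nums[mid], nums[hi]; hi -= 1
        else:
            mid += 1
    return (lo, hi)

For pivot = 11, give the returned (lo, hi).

pivot = 11; lo=0, mid=0, hi=9
nums[mid]=16>11: swap nums[0],nums[9]; hi=8 → [1, 15, 14, 13, 11, 10, 9, 7, 2, 16]
nums[mid]=1<11: swap nums[0],nums[0]; lo=1,mid=1 → [1, 15, 14, 13, 11, 10, 9, 7, 2, 16]
nums[mid]=15>11: swap nums[1],nums[8]; hi=7 → [1, 2, 14, 13, 11, 10, 9, 7, 15, 16]
nums[mid]=2<11: swap nums[1],nums[1]; lo=2,mid=2 → [1, 2, 14, 13, 11, 10, 9, 7, 15, 16]
nums[mid]=14>11: swap nums[2],nums[7]; hi=6 → [1, 2, 7, 13, 11, 10, 9, 14, 15, 16]
nums[mid]=7<11: swap nums[2],nums[2]; lo=3,mid=3 → [1, 2, 7, 13, 11, 10, 9, 14, 15, 16]
nums[mid]=13>11: swap nums[3],nums[6]; hi=5 → [1, 2, 7, 9, 11, 10, 13, 14, 15, 16]
nums[mid]=9<11: swap nums[3],nums[3]; lo=4,mid=4 → [1, 2, 7, 9, 11, 10, 13, 14, 15, 16]
nums[mid]=11=11: mid=5
nums[mid]=10<11: swap nums[4],nums[5]; lo=5,mid=6 → [1, 2, 7, 9, 10, 11, 13, 14, 15, 16]
end: lo=5, hi=5; nums = [1, 2, 7, 9, 10, 11, 13, 14, 15, 16]

(5, 5)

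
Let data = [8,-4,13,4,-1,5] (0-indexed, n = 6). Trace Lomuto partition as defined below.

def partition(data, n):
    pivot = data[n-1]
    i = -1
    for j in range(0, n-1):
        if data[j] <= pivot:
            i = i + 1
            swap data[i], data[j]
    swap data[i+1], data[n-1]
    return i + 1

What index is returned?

pivot=5, i=-1
j=0: 8>5, skip
j=1: -4≤5, i=0, swap(0,1) ⇒ [-4,8,13,4,-1,5]
j=2: 13>5, skip
j=3: 4≤5, i=1, swap(1,3) ⇒ [-4,4,13,8,-1,5]
j=4: -1≤5, i=2, swap(2,4) ⇒ [-4,4,-1,8,13,5]
swap(3,5) ⇒ [-4,4,-1,5,13,8]; return 3

3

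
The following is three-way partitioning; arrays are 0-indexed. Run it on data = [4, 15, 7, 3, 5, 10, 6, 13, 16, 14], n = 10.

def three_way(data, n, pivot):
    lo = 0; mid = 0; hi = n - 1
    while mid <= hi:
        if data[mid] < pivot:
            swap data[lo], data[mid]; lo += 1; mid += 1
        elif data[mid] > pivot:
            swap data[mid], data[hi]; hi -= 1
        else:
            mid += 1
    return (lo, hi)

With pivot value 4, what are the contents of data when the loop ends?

pivot = 4; lo=0, mid=0, hi=9
data[mid]=4=4: mid=1
data[mid]=15>4: swap data[1],data[9]; hi=8 → [4, 14, 7, 3, 5, 10, 6, 13, 16, 15]
data[mid]=14>4: swap data[1],data[8]; hi=7 → [4, 16, 7, 3, 5, 10, 6, 13, 14, 15]
data[mid]=16>4: swap data[1],data[7]; hi=6 → [4, 13, 7, 3, 5, 10, 6, 16, 14, 15]
data[mid]=13>4: swap data[1],data[6]; hi=5 → [4, 6, 7, 3, 5, 10, 13, 16, 14, 15]
data[mid]=6>4: swap data[1],data[5]; hi=4 → [4, 10, 7, 3, 5, 6, 13, 16, 14, 15]
data[mid]=10>4: swap data[1],data[4]; hi=3 → [4, 5, 7, 3, 10, 6, 13, 16, 14, 15]
data[mid]=5>4: swap data[1],data[3]; hi=2 → [4, 3, 7, 5, 10, 6, 13, 16, 14, 15]
data[mid]=3<4: swap data[0],data[1]; lo=1,mid=2 → [3, 4, 7, 5, 10, 6, 13, 16, 14, 15]
data[mid]=7>4: swap data[2],data[2]; hi=1 → [3, 4, 7, 5, 10, 6, 13, 16, 14, 15]
end: lo=1, hi=1; data = [3, 4, 7, 5, 10, 6, 13, 16, 14, 15]

[3, 4, 7, 5, 10, 6, 13, 16, 14, 15]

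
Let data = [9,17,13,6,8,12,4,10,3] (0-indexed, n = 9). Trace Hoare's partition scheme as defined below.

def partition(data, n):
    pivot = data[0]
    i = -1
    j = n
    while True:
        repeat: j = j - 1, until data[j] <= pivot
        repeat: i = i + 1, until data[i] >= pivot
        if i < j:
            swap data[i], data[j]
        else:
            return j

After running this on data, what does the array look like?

pivot=9
j stops at 8 (3), i stops at 0 (9); swap ⇒ [3,17,13,6,8,12,4,10,9]
j stops at 6 (4), i stops at 1 (17); swap ⇒ [3,4,13,6,8,12,17,10,9]
j stops at 4 (8), i stops at 2 (13); swap ⇒ [3,4,8,6,13,12,17,10,9]
j stops at 3, i stops at 4; i≥j ⇒ return 3. data=[3,4,8,6,13,12,17,10,9]

[3,4,8,6,13,12,17,10,9]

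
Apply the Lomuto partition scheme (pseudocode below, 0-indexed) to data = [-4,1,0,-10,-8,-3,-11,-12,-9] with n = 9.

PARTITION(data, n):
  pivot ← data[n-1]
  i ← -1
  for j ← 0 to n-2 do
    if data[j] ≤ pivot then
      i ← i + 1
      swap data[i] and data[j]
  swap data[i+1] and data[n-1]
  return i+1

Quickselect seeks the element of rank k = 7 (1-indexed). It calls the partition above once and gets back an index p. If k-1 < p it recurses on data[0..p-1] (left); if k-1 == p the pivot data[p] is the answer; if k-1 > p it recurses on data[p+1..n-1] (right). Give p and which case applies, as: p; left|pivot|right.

pivot=-9, i=-1
j=0: -4>-9, skip
j=1: 1>-9, skip
j=2: 0>-9, skip
j=3: -10≤-9, i=0, swap(0,3) ⇒ [-10,1,0,-4,-8,-3,-11,-12,-9]
j=4: -8>-9, skip
j=5: -3>-9, skip
j=6: -11≤-9, i=1, swap(1,6) ⇒ [-10,-11,0,-4,-8,-3,1,-12,-9]
j=7: -12≤-9, i=2, swap(2,7) ⇒ [-10,-11,-12,-4,-8,-3,1,0,-9]
swap(3,8) ⇒ [-10,-11,-12,-9,-8,-3,1,0,-4]; return 3
p = 3; k-1 = 6 > 3 ⇒ right

3; right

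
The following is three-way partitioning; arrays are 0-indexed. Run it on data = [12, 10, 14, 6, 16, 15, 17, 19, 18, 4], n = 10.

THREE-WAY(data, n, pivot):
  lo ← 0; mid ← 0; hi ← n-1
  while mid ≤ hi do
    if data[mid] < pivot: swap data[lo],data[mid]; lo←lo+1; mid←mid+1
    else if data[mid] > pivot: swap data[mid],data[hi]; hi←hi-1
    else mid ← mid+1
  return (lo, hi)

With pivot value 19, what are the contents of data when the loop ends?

lo=0 mid=0 hi=9
12<19: swap(0,0), lo=1 mid=1 ⇒ [12, 10, 14, 6, 16, 15, 17, 19, 18, 4]
10<19: swap(1,1), lo=2 mid=2 ⇒ [12, 10, 14, 6, 16, 15, 17, 19, 18, 4]
14<19: swap(2,2), lo=3 mid=3 ⇒ [12, 10, 14, 6, 16, 15, 17, 19, 18, 4]
6<19: swap(3,3), lo=4 mid=4 ⇒ [12, 10, 14, 6, 16, 15, 17, 19, 18, 4]
16<19: swap(4,4), lo=5 mid=5 ⇒ [12, 10, 14, 6, 16, 15, 17, 19, 18, 4]
15<19: swap(5,5), lo=6 mid=6 ⇒ [12, 10, 14, 6, 16, 15, 17, 19, 18, 4]
17<19: swap(6,6), lo=7 mid=7 ⇒ [12, 10, 14, 6, 16, 15, 17, 19, 18, 4]
19=19: mid=8
18<19: swap(7,8), lo=8 mid=9 ⇒ [12, 10, 14, 6, 16, 15, 17, 18, 19, 4]
4<19: swap(8,9), lo=9 mid=10 ⇒ [12, 10, 14, 6, 16, 15, 17, 18, 4, 19]
done. lo=9 hi=9; data=[12, 10, 14, 6, 16, 15, 17, 18, 4, 19]

[12, 10, 14, 6, 16, 15, 17, 18, 4, 19]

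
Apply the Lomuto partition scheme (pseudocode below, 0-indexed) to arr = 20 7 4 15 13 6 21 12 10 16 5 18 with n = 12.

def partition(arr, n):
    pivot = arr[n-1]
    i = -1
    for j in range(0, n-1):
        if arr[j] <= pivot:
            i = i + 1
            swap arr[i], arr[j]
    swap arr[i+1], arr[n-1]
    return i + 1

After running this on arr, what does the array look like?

pivot = arr[11] = 18; i = -1
j=0: arr[0]=20 > 18 → no swap
j=1: arr[1]=7 ≤ 18 → i=0, swap arr[0],arr[1] → 7 20 4 15 13 6 21 12 10 16 5 18
j=2: arr[2]=4 ≤ 18 → i=1, swap arr[1],arr[2] → 7 4 20 15 13 6 21 12 10 16 5 18
j=3: arr[3]=15 ≤ 18 → i=2, swap arr[2],arr[3] → 7 4 15 20 13 6 21 12 10 16 5 18
j=4: arr[4]=13 ≤ 18 → i=3, swap arr[3],arr[4] → 7 4 15 13 20 6 21 12 10 16 5 18
j=5: arr[5]=6 ≤ 18 → i=4, swap arr[4],arr[5] → 7 4 15 13 6 20 21 12 10 16 5 18
j=6: arr[6]=21 > 18 → no swap
j=7: arr[7]=12 ≤ 18 → i=5, swap arr[5],arr[7] → 7 4 15 13 6 12 21 20 10 16 5 18
j=8: arr[8]=10 ≤ 18 → i=6, swap arr[6],arr[8] → 7 4 15 13 6 12 10 20 21 16 5 18
j=9: arr[9]=16 ≤ 18 → i=7, swap arr[7],arr[9] → 7 4 15 13 6 12 10 16 21 20 5 18
j=10: arr[10]=5 ≤ 18 → i=8, swap arr[8],arr[10] → 7 4 15 13 6 12 10 16 5 20 21 18
final swap arr[9],arr[11] → 7 4 15 13 6 12 10 16 5 18 21 20; return 9

7 4 15 13 6 12 10 16 5 18 21 20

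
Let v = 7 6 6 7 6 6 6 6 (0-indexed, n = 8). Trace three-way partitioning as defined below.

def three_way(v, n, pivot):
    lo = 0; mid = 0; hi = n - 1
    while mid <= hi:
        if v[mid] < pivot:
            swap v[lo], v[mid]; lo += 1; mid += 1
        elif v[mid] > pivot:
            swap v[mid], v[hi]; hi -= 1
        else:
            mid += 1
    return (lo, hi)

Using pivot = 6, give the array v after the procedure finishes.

6 6 6 6 6 6 7 7

pivot = 6; lo=0, mid=0, hi=7
v[mid]=7>6: swap v[0],v[7]; hi=6 → 6 6 6 7 6 6 6 7
v[mid]=6=6: mid=1
v[mid]=6=6: mid=2
v[mid]=6=6: mid=3
v[mid]=7>6: swap v[3],v[6]; hi=5 → 6 6 6 6 6 6 7 7
v[mid]=6=6: mid=4
v[mid]=6=6: mid=5
v[mid]=6=6: mid=6
end: lo=0, hi=5; v = 6 6 6 6 6 6 7 7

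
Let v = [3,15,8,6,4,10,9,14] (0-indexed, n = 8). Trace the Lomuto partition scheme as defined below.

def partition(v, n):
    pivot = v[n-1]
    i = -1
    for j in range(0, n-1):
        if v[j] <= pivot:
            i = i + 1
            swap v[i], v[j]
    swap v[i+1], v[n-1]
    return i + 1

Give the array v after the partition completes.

[3,8,6,4,10,9,14,15]

pivot=14, i=-1
j=0: 3≤14, i=0, swap(0,0) ⇒ [3,15,8,6,4,10,9,14]
j=1: 15>14, skip
j=2: 8≤14, i=1, swap(1,2) ⇒ [3,8,15,6,4,10,9,14]
j=3: 6≤14, i=2, swap(2,3) ⇒ [3,8,6,15,4,10,9,14]
j=4: 4≤14, i=3, swap(3,4) ⇒ [3,8,6,4,15,10,9,14]
j=5: 10≤14, i=4, swap(4,5) ⇒ [3,8,6,4,10,15,9,14]
j=6: 9≤14, i=5, swap(5,6) ⇒ [3,8,6,4,10,9,15,14]
swap(6,7) ⇒ [3,8,6,4,10,9,14,15]; return 6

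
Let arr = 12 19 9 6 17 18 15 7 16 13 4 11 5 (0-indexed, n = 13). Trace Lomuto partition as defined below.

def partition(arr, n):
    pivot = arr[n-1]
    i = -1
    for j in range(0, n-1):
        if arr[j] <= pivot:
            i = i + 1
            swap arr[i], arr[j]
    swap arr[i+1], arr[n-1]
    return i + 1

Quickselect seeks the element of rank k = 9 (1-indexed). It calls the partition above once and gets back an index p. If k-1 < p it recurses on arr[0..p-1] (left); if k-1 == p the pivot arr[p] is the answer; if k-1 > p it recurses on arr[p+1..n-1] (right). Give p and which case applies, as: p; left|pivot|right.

1; right

pivot=5, i=-1
j=0: 12>5, skip
j=1: 19>5, skip
j=2: 9>5, skip
j=3: 6>5, skip
j=4: 17>5, skip
j=5: 18>5, skip
j=6: 15>5, skip
j=7: 7>5, skip
j=8: 16>5, skip
j=9: 13>5, skip
j=10: 4≤5, i=0, swap(0,10) ⇒ 4 19 9 6 17 18 15 7 16 13 12 11 5
j=11: 11>5, skip
swap(1,12) ⇒ 4 5 9 6 17 18 15 7 16 13 12 11 19; return 1
p = 1; k-1 = 8 > 1 ⇒ right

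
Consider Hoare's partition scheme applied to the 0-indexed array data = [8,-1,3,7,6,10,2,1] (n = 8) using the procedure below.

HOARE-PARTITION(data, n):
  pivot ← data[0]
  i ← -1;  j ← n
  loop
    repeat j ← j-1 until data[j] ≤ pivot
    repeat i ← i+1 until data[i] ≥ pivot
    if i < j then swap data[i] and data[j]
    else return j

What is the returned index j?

5

pivot=8
j stops at 7 (1), i stops at 0 (8); swap ⇒ [1,-1,3,7,6,10,2,8]
j stops at 6 (2), i stops at 5 (10); swap ⇒ [1,-1,3,7,6,2,10,8]
j stops at 5, i stops at 6; i≥j ⇒ return 5. data=[1,-1,3,7,6,2,10,8]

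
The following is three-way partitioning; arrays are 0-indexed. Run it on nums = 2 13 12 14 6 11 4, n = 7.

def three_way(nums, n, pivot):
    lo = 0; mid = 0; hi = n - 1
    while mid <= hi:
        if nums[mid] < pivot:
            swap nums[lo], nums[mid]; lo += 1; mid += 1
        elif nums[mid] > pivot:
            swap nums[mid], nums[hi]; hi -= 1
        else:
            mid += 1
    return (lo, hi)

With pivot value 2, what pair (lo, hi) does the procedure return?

(0, 0)

pivot = 2; lo=0, mid=0, hi=6
nums[mid]=2=2: mid=1
nums[mid]=13>2: swap nums[1],nums[6]; hi=5 → 2 4 12 14 6 11 13
nums[mid]=4>2: swap nums[1],nums[5]; hi=4 → 2 11 12 14 6 4 13
nums[mid]=11>2: swap nums[1],nums[4]; hi=3 → 2 6 12 14 11 4 13
nums[mid]=6>2: swap nums[1],nums[3]; hi=2 → 2 14 12 6 11 4 13
nums[mid]=14>2: swap nums[1],nums[2]; hi=1 → 2 12 14 6 11 4 13
nums[mid]=12>2: swap nums[1],nums[1]; hi=0 → 2 12 14 6 11 4 13
end: lo=0, hi=0; nums = 2 12 14 6 11 4 13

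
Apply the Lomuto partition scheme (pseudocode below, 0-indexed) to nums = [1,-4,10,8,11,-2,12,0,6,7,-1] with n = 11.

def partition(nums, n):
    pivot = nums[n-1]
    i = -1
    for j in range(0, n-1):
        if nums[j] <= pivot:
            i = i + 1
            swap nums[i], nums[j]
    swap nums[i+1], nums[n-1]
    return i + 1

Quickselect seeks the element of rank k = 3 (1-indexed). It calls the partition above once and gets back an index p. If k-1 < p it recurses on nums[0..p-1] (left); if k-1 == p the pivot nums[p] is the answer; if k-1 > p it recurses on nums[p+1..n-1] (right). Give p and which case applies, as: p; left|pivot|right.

pivot=-1, i=-1
j=0: 1>-1, skip
j=1: -4≤-1, i=0, swap(0,1) ⇒ [-4,1,10,8,11,-2,12,0,6,7,-1]
j=2: 10>-1, skip
j=3: 8>-1, skip
j=4: 11>-1, skip
j=5: -2≤-1, i=1, swap(1,5) ⇒ [-4,-2,10,8,11,1,12,0,6,7,-1]
j=6: 12>-1, skip
j=7: 0>-1, skip
j=8: 6>-1, skip
j=9: 7>-1, skip
swap(2,10) ⇒ [-4,-2,-1,8,11,1,12,0,6,7,10]; return 2
p = 2; k-1 = 2 == 2 ⇒ pivot

2; pivot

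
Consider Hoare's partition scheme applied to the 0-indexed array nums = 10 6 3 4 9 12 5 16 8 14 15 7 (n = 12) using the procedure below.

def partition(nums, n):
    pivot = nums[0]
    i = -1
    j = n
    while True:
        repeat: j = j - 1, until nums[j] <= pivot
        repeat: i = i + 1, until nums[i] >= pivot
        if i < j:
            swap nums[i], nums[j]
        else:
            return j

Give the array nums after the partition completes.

pivot=10
j stops at 11 (7), i stops at 0 (10); swap ⇒ 7 6 3 4 9 12 5 16 8 14 15 10
j stops at 8 (8), i stops at 5 (12); swap ⇒ 7 6 3 4 9 8 5 16 12 14 15 10
j stops at 6, i stops at 7; i≥j ⇒ return 6. nums=7 6 3 4 9 8 5 16 12 14 15 10

7 6 3 4 9 8 5 16 12 14 15 10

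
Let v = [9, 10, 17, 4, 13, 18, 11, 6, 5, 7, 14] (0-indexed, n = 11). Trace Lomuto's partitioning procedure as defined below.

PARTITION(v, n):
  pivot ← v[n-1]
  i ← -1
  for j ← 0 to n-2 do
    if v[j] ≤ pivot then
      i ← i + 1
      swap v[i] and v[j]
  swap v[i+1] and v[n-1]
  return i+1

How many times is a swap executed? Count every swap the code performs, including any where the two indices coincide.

pivot=14, i=-1
j=0: 9≤14, i=0, swap(0,0) ⇒ [9, 10, 17, 4, 13, 18, 11, 6, 5, 7, 14]
j=1: 10≤14, i=1, swap(1,1) ⇒ [9, 10, 17, 4, 13, 18, 11, 6, 5, 7, 14]
j=2: 17>14, skip
j=3: 4≤14, i=2, swap(2,3) ⇒ [9, 10, 4, 17, 13, 18, 11, 6, 5, 7, 14]
j=4: 13≤14, i=3, swap(3,4) ⇒ [9, 10, 4, 13, 17, 18, 11, 6, 5, 7, 14]
j=5: 18>14, skip
j=6: 11≤14, i=4, swap(4,6) ⇒ [9, 10, 4, 13, 11, 18, 17, 6, 5, 7, 14]
j=7: 6≤14, i=5, swap(5,7) ⇒ [9, 10, 4, 13, 11, 6, 17, 18, 5, 7, 14]
j=8: 5≤14, i=6, swap(6,8) ⇒ [9, 10, 4, 13, 11, 6, 5, 18, 17, 7, 14]
j=9: 7≤14, i=7, swap(7,9) ⇒ [9, 10, 4, 13, 11, 6, 5, 7, 17, 18, 14]
swap(8,10) ⇒ [9, 10, 4, 13, 11, 6, 5, 7, 14, 18, 17]; return 8

9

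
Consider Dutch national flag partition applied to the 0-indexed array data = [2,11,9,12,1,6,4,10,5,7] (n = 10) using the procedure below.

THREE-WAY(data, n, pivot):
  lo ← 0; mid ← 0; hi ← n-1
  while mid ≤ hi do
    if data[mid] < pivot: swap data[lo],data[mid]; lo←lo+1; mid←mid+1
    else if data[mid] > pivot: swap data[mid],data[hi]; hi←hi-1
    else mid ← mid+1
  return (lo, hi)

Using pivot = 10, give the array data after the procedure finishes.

lo=0 mid=0 hi=9
2<10: swap(0,0), lo=1 mid=1 ⇒ [2,11,9,12,1,6,4,10,5,7]
11>10: swap(1,9), hi=8 ⇒ [2,7,9,12,1,6,4,10,5,11]
7<10: swap(1,1), lo=2 mid=2 ⇒ [2,7,9,12,1,6,4,10,5,11]
9<10: swap(2,2), lo=3 mid=3 ⇒ [2,7,9,12,1,6,4,10,5,11]
12>10: swap(3,8), hi=7 ⇒ [2,7,9,5,1,6,4,10,12,11]
5<10: swap(3,3), lo=4 mid=4 ⇒ [2,7,9,5,1,6,4,10,12,11]
1<10: swap(4,4), lo=5 mid=5 ⇒ [2,7,9,5,1,6,4,10,12,11]
6<10: swap(5,5), lo=6 mid=6 ⇒ [2,7,9,5,1,6,4,10,12,11]
4<10: swap(6,6), lo=7 mid=7 ⇒ [2,7,9,5,1,6,4,10,12,11]
10=10: mid=8
done. lo=7 hi=7; data=[2,7,9,5,1,6,4,10,12,11]

[2,7,9,5,1,6,4,10,12,11]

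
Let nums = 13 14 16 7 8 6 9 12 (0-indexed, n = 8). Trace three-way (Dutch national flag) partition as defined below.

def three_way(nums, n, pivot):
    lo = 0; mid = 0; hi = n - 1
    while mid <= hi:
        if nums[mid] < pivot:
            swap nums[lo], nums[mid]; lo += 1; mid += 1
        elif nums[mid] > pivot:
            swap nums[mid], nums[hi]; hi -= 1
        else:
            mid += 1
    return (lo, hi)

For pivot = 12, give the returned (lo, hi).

pivot = 12; lo=0, mid=0, hi=7
nums[mid]=13>12: swap nums[0],nums[7]; hi=6 → 12 14 16 7 8 6 9 13
nums[mid]=12=12: mid=1
nums[mid]=14>12: swap nums[1],nums[6]; hi=5 → 12 9 16 7 8 6 14 13
nums[mid]=9<12: swap nums[0],nums[1]; lo=1,mid=2 → 9 12 16 7 8 6 14 13
nums[mid]=16>12: swap nums[2],nums[5]; hi=4 → 9 12 6 7 8 16 14 13
nums[mid]=6<12: swap nums[1],nums[2]; lo=2,mid=3 → 9 6 12 7 8 16 14 13
nums[mid]=7<12: swap nums[2],nums[3]; lo=3,mid=4 → 9 6 7 12 8 16 14 13
nums[mid]=8<12: swap nums[3],nums[4]; lo=4,mid=5 → 9 6 7 8 12 16 14 13
end: lo=4, hi=4; nums = 9 6 7 8 12 16 14 13

(4, 4)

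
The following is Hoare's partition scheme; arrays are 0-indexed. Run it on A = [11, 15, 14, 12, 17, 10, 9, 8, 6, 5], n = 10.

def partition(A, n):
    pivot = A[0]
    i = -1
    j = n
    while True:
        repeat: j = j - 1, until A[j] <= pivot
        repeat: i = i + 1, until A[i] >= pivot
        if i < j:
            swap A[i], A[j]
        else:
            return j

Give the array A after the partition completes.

[5, 6, 8, 9, 10, 17, 12, 14, 15, 11]

pivot=11
j stops at 9 (5), i stops at 0 (11); swap ⇒ [5, 15, 14, 12, 17, 10, 9, 8, 6, 11]
j stops at 8 (6), i stops at 1 (15); swap ⇒ [5, 6, 14, 12, 17, 10, 9, 8, 15, 11]
j stops at 7 (8), i stops at 2 (14); swap ⇒ [5, 6, 8, 12, 17, 10, 9, 14, 15, 11]
j stops at 6 (9), i stops at 3 (12); swap ⇒ [5, 6, 8, 9, 17, 10, 12, 14, 15, 11]
j stops at 5 (10), i stops at 4 (17); swap ⇒ [5, 6, 8, 9, 10, 17, 12, 14, 15, 11]
j stops at 4, i stops at 5; i≥j ⇒ return 4. A=[5, 6, 8, 9, 10, 17, 12, 14, 15, 11]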